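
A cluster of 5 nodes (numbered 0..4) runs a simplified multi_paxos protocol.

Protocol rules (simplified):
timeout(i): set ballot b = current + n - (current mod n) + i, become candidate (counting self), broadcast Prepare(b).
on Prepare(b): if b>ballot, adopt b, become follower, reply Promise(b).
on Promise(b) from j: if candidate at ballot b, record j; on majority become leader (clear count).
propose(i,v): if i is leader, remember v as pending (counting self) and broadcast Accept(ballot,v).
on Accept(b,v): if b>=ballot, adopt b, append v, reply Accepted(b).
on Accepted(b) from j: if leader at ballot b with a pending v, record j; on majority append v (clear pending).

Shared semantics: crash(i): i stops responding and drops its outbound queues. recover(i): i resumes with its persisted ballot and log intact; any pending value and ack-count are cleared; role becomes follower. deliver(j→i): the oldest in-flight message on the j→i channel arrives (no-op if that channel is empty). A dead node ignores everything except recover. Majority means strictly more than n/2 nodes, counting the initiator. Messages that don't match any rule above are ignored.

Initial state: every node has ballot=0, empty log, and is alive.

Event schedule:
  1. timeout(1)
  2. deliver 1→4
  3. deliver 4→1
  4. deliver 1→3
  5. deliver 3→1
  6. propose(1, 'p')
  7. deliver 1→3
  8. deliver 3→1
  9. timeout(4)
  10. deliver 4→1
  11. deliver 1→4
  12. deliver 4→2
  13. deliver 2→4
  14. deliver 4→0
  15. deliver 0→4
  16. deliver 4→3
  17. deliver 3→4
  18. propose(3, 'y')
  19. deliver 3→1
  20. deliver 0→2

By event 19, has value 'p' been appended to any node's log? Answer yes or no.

e1 timeout(1): 1[cand,b=6,-]
e2 deliver 1→4: 4[foll,b=6,-]
e3 deliver 4→1: ·
e4 deliver 1→3: 3[foll,b=6,-]
e5 deliver 3→1: 1[lead,b=6,-]
e6 propose(1,'p'): ·
e7 deliver 1→3: 3[foll,b=6,p]
e8 deliver 3→1: ·
e9 timeout(4): 4[cand,b=14,-]
e10 deliver 4→1: 1[foll,b=14,-]
e11 deliver 1→4: ·
e12 deliver 4→2: 2[foll,b=14,-]
e13 deliver 2→4: ·
e14 deliver 4→0: 0[foll,b=14,-]
e15 deliver 0→4: 4[lead,b=14,-]
e16 deliver 4→3: 3[foll,b=14,p]
e17 deliver 3→4: ·
e18 propose(3,'y'): ·
e19 deliver 3→1: ·

yes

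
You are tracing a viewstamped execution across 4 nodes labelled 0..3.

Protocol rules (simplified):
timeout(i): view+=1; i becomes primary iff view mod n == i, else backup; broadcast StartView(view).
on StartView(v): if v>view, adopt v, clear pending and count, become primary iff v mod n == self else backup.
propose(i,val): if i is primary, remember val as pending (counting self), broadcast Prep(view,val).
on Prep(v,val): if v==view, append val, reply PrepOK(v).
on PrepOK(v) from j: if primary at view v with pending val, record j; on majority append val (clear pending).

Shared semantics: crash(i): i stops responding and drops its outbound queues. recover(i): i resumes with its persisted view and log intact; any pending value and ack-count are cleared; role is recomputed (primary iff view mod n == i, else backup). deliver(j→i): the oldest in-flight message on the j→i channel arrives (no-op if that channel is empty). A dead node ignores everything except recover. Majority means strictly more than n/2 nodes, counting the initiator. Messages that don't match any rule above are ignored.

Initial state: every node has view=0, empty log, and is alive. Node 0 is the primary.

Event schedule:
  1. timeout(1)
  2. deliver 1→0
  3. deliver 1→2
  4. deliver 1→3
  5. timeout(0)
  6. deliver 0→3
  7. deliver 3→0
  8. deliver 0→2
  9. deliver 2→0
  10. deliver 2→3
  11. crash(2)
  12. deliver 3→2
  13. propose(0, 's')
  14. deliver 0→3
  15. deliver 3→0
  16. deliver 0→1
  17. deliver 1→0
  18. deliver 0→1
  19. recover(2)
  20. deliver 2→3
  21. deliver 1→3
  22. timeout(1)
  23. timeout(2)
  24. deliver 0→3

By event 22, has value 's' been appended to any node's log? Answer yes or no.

after 1 — timeout(1): n1:prim/v1/[-]
after 2 — deliver 1→0: n0:back/v1/[-]
after 3 — deliver 1→2: n2:back/v1/[-]
after 4 — deliver 1→3: n3:back/v1/[-]
after 5 — timeout(0): n0:back/v2/[-]
after 6 — deliver 0→3: n3:back/v2/[-]
after 7 — deliver 3→0: ·
after 8 — deliver 0→2: n2:prim/v2/[-]
after 9 — deliver 2→0: ·
after 10 — deliver 2→3: ·
after 11 — crash(2): n2:✗prim/v2/[-]
after 12 — deliver 3→2: ·
after 13 — propose(0,'s'): ·
after 14 — deliver 0→3: ·
after 15 — deliver 3→0: ·
after 16 — deliver 0→1: n1:back/v2/[-]
after 17 — deliver 1→0: ·
after 18 — deliver 0→1: ·
after 19 — recover(2): n2:prim/v2/[-]
after 20 — deliver 2→3: ·
after 21 — deliver 1→3: ·
after 22 — timeout(1): n1:back/v3/[-]

no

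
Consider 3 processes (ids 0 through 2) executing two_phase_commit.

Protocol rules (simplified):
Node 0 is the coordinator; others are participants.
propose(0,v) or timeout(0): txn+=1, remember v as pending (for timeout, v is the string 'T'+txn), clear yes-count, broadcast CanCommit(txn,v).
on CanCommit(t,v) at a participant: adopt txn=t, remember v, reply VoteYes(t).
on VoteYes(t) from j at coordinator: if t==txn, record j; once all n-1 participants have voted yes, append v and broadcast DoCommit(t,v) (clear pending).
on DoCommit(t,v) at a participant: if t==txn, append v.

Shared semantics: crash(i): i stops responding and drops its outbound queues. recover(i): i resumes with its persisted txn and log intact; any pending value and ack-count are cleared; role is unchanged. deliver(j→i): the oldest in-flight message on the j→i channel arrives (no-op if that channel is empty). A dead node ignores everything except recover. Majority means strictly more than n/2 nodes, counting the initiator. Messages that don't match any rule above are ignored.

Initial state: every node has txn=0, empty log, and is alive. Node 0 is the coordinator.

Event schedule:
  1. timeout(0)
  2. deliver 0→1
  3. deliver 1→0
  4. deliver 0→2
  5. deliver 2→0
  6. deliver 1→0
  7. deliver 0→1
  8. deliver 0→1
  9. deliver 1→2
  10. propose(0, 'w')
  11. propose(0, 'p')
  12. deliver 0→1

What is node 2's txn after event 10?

e1 timeout(0): 0[coor,t=1,-]
e2 deliver 0→1: 1[part,t=1,-]
e3 deliver 1→0: ·
e4 deliver 0→2: 2[part,t=1,-]
e5 deliver 2→0: 0[coor,t=1,T1]
e6 deliver 1→0: ·
e7 deliver 0→1: 1[part,t=1,T1]
e8 deliver 0→1: ·
e9 deliver 1→2: ·
e10 propose(0,'w'): 0[coor,t=2,T1]

1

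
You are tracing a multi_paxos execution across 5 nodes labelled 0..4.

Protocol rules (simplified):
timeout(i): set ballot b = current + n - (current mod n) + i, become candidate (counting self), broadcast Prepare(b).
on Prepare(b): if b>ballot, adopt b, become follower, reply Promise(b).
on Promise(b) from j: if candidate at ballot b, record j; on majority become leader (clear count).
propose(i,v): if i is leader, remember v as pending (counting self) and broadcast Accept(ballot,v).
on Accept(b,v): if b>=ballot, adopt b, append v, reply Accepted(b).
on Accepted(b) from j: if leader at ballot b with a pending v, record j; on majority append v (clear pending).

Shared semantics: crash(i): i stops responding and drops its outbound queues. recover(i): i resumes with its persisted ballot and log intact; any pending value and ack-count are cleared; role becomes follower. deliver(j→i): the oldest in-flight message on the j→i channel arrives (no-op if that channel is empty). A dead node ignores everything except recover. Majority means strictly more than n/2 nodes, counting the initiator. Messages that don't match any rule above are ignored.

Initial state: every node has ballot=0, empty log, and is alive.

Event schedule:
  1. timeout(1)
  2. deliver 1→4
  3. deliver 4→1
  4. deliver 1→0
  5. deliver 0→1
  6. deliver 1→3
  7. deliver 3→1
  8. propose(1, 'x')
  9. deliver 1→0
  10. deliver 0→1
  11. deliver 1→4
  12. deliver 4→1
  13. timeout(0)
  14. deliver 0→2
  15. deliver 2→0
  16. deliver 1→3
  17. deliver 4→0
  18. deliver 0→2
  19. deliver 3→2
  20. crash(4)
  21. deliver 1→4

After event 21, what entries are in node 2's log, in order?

[1] timeout(1) → N1(cand b6 [-])
[2] deliver 1→4 → N4(foll b6 [-])
[3] deliver 4→1 → ∅
[4] deliver 1→0 → N0(foll b6 [-])
[5] deliver 0→1 → N1(lead b6 [-])
[6] deliver 1→3 → N3(foll b6 [-])
[7] deliver 3→1 → ∅
[8] propose(1,'x') → ∅
[9] deliver 1→0 → N0(foll b6 [x])
[10] deliver 0→1 → ∅
[11] deliver 1→4 → N4(foll b6 [x])
[12] deliver 4→1 → N1(lead b6 [x])
[13] timeout(0) → N0(cand b10 [x])
[14] deliver 0→2 → N2(foll b10 [-])
[15] deliver 2→0 → ∅
[16] deliver 1→3 → N3(foll b6 [x])
[17] deliver 4→0 → ∅
[18] deliver 0→2 → ∅
[19] deliver 3→2 → ∅
[20] crash(4) → N4(✗foll b6 [x])
[21] deliver 1→4 → ∅

empty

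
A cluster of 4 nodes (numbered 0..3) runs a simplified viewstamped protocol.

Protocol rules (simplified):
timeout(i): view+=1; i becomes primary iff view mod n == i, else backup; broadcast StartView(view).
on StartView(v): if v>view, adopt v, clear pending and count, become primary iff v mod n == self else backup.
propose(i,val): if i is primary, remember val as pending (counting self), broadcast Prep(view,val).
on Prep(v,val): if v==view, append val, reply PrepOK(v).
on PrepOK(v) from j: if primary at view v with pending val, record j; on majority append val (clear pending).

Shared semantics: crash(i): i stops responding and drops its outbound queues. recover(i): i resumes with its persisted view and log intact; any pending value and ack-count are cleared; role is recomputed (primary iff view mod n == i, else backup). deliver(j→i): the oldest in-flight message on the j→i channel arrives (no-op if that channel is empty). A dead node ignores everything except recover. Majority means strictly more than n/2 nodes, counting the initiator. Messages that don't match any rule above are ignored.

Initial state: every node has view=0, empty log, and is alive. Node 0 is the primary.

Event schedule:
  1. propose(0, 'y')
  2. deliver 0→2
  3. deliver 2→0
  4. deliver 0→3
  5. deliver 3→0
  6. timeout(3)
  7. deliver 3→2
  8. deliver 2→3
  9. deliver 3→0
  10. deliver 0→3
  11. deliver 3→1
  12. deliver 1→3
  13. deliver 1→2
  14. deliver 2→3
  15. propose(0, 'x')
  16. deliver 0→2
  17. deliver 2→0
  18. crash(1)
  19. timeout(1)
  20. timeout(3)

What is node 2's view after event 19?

1

e1 propose(0,'y'): ·
e2 deliver 0→2: 2[back,v=0,y]
e3 deliver 2→0: ·
e4 deliver 0→3: 3[back,v=0,y]
e5 deliver 3→0: 0[prim,v=0,y]
e6 timeout(3): 3[back,v=1,y]
e7 deliver 3→2: 2[back,v=1,y]
e8 deliver 2→3: ·
e9 deliver 3→0: 0[back,v=1,y]
e10 deliver 0→3: ·
e11 deliver 3→1: 1[prim,v=1,-]
e12 deliver 1→3: ·
e13 deliver 1→2: ·
e14 deliver 2→3: ·
e15 propose(0,'x'): ·
e16 deliver 0→2: ·
e17 deliver 2→0: ·
e18 crash(1): 1[✗prim,v=1,-]
e19 timeout(1): ·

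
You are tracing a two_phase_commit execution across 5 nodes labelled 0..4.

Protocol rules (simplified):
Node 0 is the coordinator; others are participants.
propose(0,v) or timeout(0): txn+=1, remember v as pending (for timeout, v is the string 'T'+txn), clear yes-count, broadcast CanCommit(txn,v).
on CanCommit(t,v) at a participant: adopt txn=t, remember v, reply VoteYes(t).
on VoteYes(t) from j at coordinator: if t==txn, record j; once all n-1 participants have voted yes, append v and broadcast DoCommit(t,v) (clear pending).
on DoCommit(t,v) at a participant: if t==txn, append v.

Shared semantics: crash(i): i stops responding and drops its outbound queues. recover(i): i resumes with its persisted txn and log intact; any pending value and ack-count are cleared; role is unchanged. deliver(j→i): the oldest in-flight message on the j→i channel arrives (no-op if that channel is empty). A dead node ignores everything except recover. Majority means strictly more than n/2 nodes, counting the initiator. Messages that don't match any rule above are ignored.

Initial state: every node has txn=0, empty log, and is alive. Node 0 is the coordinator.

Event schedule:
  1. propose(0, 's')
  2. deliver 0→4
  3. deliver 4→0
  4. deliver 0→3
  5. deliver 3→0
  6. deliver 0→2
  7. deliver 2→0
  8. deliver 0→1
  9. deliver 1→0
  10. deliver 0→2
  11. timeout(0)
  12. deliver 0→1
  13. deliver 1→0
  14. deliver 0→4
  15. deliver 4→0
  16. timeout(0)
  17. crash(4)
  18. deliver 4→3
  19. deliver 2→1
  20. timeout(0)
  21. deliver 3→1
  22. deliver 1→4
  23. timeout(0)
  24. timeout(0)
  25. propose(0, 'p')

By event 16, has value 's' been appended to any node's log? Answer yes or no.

yes

after 1 — propose(0,'s'): n0:coor/t1/[-]
after 2 — deliver 0→4: n4:part/t1/[-]
after 3 — deliver 4→0: ·
after 4 — deliver 0→3: n3:part/t1/[-]
after 5 — deliver 3→0: ·
after 6 — deliver 0→2: n2:part/t1/[-]
after 7 — deliver 2→0: ·
after 8 — deliver 0→1: n1:part/t1/[-]
after 9 — deliver 1→0: n0:coor/t1/[s]
after 10 — deliver 0→2: n2:part/t1/[s]
after 11 — timeout(0): n0:coor/t2/[s]
after 12 — deliver 0→1: n1:part/t1/[s]
after 13 — deliver 1→0: ·
after 14 — deliver 0→4: n4:part/t1/[s]
after 15 — deliver 4→0: ·
after 16 — timeout(0): n0:coor/t3/[s]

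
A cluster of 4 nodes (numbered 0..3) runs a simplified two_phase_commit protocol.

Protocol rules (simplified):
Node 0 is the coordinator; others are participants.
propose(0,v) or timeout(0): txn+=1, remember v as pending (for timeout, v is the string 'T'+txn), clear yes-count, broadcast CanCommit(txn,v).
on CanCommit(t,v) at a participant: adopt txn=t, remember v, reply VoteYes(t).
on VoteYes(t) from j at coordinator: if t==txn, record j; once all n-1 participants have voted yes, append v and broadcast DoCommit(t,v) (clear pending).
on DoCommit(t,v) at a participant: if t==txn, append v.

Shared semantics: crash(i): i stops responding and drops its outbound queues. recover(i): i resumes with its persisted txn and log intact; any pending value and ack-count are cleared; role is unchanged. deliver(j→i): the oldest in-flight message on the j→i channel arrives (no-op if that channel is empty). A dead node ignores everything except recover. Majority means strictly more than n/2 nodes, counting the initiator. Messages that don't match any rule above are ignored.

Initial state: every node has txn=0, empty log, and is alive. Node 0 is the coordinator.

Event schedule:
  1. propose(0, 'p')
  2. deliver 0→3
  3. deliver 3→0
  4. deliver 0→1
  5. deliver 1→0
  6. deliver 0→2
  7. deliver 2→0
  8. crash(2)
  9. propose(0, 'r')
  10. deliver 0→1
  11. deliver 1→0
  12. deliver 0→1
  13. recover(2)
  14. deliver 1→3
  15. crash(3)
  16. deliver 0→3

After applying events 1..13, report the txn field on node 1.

2

[1] propose(0,'p') → N0(coor t1 [-])
[2] deliver 0→3 → N3(part t1 [-])
[3] deliver 3→0 → ∅
[4] deliver 0→1 → N1(part t1 [-])
[5] deliver 1→0 → ∅
[6] deliver 0→2 → N2(part t1 [-])
[7] deliver 2→0 → N0(coor t1 [p])
[8] crash(2) → N2(✗part t1 [-])
[9] propose(0,'r') → N0(coor t2 [p])
[10] deliver 0→1 → N1(part t1 [p])
[11] deliver 1→0 → ∅
[12] deliver 0→1 → N1(part t2 [p])
[13] recover(2) → N2(part t1 [-])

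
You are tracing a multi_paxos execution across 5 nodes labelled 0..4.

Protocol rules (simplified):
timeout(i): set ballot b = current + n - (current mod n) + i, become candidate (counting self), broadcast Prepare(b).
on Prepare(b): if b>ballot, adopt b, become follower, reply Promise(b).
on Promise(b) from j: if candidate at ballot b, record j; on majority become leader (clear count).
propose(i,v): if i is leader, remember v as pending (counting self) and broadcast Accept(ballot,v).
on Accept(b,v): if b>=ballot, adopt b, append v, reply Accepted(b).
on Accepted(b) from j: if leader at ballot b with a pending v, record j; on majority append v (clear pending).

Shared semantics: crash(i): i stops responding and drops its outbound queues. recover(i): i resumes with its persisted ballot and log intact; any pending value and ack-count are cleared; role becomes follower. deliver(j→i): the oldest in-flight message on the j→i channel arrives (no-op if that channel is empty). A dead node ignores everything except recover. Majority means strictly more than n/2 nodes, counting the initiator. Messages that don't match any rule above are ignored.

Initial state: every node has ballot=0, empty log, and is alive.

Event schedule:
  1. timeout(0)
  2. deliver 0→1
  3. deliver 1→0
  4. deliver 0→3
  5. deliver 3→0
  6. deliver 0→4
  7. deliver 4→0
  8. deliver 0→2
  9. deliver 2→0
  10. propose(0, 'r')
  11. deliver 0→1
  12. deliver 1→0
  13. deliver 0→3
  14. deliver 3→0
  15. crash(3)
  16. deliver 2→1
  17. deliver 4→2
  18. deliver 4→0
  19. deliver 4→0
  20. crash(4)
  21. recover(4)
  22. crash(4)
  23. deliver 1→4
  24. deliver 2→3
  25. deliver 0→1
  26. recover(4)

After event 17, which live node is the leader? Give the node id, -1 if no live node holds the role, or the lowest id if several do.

0

[1] timeout(0) → N0(cand b5 [-])
[2] deliver 0→1 → N1(foll b5 [-])
[3] deliver 1→0 → ∅
[4] deliver 0→3 → N3(foll b5 [-])
[5] deliver 3→0 → N0(lead b5 [-])
[6] deliver 0→4 → N4(foll b5 [-])
[7] deliver 4→0 → ∅
[8] deliver 0→2 → N2(foll b5 [-])
[9] deliver 2→0 → ∅
[10] propose(0,'r') → ∅
[11] deliver 0→1 → N1(foll b5 [r])
[12] deliver 1→0 → ∅
[13] deliver 0→3 → N3(foll b5 [r])
[14] deliver 3→0 → N0(lead b5 [r])
[15] crash(3) → N3(✗foll b5 [r])
[16] deliver 2→1 → ∅
[17] deliver 4→2 → ∅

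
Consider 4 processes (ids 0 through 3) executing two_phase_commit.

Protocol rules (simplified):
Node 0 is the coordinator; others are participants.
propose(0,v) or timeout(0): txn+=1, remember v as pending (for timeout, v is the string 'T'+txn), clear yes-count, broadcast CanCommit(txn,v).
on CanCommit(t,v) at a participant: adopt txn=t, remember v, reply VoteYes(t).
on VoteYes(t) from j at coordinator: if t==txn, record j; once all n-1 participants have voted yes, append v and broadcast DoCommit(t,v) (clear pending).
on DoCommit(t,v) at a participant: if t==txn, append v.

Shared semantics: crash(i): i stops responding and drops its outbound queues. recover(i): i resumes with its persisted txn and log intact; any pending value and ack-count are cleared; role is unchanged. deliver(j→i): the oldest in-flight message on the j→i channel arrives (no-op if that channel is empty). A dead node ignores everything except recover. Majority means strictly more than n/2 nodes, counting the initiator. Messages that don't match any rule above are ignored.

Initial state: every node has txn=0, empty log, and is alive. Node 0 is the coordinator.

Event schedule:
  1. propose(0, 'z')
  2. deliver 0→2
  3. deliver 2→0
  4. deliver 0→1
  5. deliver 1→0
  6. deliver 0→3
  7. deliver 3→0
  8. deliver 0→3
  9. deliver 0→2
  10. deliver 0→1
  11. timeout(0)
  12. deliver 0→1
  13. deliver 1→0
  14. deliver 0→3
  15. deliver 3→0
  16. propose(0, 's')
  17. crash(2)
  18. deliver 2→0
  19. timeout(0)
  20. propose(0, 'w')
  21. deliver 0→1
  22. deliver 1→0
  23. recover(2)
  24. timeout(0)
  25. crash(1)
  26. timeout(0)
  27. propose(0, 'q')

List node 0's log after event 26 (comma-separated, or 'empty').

z

e1 propose(0,'z'): 0[coor,t=1,-]
e2 deliver 0→2: 2[part,t=1,-]
e3 deliver 2→0: ·
e4 deliver 0→1: 1[part,t=1,-]
e5 deliver 1→0: ·
e6 deliver 0→3: 3[part,t=1,-]
e7 deliver 3→0: 0[coor,t=1,z]
e8 deliver 0→3: 3[part,t=1,z]
e9 deliver 0→2: 2[part,t=1,z]
e10 deliver 0→1: 1[part,t=1,z]
e11 timeout(0): 0[coor,t=2,z]
e12 deliver 0→1: 1[part,t=2,z]
e13 deliver 1→0: ·
e14 deliver 0→3: 3[part,t=2,z]
e15 deliver 3→0: ·
e16 propose(0,'s'): 0[coor,t=3,z]
e17 crash(2): 2[✗part,t=1,z]
e18 deliver 2→0: ·
e19 timeout(0): 0[coor,t=4,z]
e20 propose(0,'w'): 0[coor,t=5,z]
e21 deliver 0→1: 1[part,t=3,z]
e22 deliver 1→0: ·
e23 recover(2): 2[part,t=1,z]
e24 timeout(0): 0[coor,t=6,z]
e25 crash(1): 1[✗part,t=3,z]
e26 timeout(0): 0[coor,t=7,z]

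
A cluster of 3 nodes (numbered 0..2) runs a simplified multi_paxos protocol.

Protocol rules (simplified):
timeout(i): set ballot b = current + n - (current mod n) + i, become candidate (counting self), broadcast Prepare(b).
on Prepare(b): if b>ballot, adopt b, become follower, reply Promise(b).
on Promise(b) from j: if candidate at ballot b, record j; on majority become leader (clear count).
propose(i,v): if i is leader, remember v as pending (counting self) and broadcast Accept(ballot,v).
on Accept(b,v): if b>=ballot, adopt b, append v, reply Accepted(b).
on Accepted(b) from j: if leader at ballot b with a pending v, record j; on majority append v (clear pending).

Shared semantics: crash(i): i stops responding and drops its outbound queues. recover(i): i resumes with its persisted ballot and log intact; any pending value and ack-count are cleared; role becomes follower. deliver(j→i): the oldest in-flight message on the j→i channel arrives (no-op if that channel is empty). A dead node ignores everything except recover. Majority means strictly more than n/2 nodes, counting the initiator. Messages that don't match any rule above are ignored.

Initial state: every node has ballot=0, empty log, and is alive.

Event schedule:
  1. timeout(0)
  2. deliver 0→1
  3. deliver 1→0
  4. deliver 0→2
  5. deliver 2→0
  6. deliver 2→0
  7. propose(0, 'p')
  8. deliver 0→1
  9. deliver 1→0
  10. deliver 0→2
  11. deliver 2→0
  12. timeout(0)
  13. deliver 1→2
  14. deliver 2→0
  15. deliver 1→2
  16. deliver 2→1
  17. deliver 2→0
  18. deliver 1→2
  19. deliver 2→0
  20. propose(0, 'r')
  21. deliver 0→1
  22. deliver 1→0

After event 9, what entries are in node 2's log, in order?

after 1 — timeout(0): n0:cand/b3/[-]
after 2 — deliver 0→1: n1:foll/b3/[-]
after 3 — deliver 1→0: n0:lead/b3/[-]
after 4 — deliver 0→2: n2:foll/b3/[-]
after 5 — deliver 2→0: ·
after 6 — deliver 2→0: ·
after 7 — propose(0,'p'): ·
after 8 — deliver 0→1: n1:foll/b3/[p]
after 9 — deliver 1→0: n0:lead/b3/[p]

empty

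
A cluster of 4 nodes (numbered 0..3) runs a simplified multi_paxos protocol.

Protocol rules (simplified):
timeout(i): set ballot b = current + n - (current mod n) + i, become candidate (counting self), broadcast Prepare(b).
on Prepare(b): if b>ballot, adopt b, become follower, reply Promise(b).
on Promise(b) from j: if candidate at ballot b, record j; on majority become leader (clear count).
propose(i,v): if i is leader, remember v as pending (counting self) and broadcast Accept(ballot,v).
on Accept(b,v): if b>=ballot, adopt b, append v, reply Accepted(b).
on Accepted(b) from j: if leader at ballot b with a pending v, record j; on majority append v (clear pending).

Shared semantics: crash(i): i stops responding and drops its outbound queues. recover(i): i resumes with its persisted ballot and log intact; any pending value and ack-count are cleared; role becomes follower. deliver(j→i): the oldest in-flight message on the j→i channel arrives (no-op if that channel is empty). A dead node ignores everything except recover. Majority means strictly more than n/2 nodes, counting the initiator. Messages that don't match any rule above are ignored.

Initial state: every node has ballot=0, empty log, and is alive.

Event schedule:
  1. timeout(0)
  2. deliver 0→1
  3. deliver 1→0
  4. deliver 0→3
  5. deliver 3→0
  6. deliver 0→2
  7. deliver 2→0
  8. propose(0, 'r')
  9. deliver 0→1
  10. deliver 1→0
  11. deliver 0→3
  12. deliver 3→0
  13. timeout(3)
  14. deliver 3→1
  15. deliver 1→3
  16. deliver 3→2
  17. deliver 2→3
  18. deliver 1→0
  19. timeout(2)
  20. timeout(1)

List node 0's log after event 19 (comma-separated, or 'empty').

r

step 1 timeout(0): 0={cand,b=4,log=-}
step 2 deliver 0→1: 1={foll,b=4,log=-}
step 3 deliver 1→0: —
step 4 deliver 0→3: 3={foll,b=4,log=-}
step 5 deliver 3→0: 0={lead,b=4,log=-}
step 6 deliver 0→2: 2={foll,b=4,log=-}
step 7 deliver 2→0: —
step 8 propose(0,'r'): —
step 9 deliver 0→1: 1={foll,b=4,log=r}
step 10 deliver 1→0: —
step 11 deliver 0→3: 3={foll,b=4,log=r}
step 12 deliver 3→0: 0={lead,b=4,log=r}
step 13 timeout(3): 3={cand,b=11,log=r}
step 14 deliver 3→1: 1={foll,b=11,log=r}
step 15 deliver 1→3: —
step 16 deliver 3→2: 2={foll,b=11,log=-}
step 17 deliver 2→3: 3={lead,b=11,log=r}
step 18 deliver 1→0: —
step 19 timeout(2): 2={cand,b=14,log=-}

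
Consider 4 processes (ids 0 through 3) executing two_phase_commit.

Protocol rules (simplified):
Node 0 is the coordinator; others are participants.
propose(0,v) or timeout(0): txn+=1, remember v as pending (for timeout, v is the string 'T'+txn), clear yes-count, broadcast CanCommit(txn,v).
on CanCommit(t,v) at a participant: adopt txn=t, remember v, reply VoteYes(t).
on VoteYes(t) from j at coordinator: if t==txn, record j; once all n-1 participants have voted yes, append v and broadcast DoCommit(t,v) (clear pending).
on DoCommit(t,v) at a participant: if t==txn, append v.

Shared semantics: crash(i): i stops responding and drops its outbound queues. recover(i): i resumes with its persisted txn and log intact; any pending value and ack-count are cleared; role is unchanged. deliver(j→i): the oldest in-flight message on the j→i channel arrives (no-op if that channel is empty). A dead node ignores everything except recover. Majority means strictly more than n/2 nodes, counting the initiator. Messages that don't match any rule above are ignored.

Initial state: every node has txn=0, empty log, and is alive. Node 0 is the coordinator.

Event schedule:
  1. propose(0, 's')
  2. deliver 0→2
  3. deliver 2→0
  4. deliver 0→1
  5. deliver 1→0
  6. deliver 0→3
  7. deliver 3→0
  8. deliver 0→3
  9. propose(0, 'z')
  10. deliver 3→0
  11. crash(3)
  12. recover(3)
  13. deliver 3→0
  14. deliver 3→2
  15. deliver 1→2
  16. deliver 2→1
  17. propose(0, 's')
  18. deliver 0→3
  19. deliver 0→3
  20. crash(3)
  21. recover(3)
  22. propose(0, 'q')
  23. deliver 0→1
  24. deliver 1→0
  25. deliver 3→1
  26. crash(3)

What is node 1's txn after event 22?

1

1. propose(0,'s'):  <0:coor t1 ->
2. deliver 0→2:  <2:part t1 ->
3. deliver 2→0:  nop
4. deliver 0→1:  <1:part t1 ->
5. deliver 1→0:  nop
6. deliver 0→3:  <3:part t1 ->
7. deliver 3→0:  <0:coor t1 s>
8. deliver 0→3:  <3:part t1 s>
9. propose(0,'z'):  <0:coor t2 s>
10. deliver 3→0:  nop
11. crash(3):  <3:✗part t1 s>
12. recover(3):  <3:part t1 s>
13. deliver 3→0:  nop
14. deliver 3→2:  nop
15. deliver 1→2:  nop
16. deliver 2→1:  nop
17. propose(0,'s'):  <0:coor t3 s>
18. deliver 0→3:  <3:part t2 s>
19. deliver 0→3:  <3:part t3 s>
20. crash(3):  <3:✗part t3 s>
21. recover(3):  <3:part t3 s>
22. propose(0,'q'):  <0:coor t4 s>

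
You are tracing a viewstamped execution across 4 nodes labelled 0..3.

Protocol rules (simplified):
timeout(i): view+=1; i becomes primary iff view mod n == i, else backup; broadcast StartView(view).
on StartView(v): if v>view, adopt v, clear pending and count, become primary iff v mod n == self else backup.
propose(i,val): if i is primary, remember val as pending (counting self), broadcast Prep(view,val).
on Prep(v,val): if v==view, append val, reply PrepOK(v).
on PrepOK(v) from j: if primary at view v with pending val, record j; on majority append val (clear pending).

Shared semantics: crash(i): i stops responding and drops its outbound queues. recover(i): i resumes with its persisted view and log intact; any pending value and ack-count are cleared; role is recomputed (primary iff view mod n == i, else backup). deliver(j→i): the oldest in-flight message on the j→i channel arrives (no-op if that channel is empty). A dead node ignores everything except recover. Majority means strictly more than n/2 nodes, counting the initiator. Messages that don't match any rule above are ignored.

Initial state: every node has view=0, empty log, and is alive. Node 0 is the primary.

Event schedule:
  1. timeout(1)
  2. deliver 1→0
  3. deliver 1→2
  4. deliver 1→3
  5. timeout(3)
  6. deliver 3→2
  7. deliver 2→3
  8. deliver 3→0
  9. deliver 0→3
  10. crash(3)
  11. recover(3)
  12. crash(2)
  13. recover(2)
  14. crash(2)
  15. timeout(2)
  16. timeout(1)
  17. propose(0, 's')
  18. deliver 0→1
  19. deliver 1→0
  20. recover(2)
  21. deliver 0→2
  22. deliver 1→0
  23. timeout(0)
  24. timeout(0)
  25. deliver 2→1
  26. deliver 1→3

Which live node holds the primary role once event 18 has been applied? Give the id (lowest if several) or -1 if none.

e1 timeout(1): 1[prim,v=1,-]
e2 deliver 1→0: 0[back,v=1,-]
e3 deliver 1→2: 2[back,v=1,-]
e4 deliver 1→3: 3[back,v=1,-]
e5 timeout(3): 3[back,v=2,-]
e6 deliver 3→2: 2[prim,v=2,-]
e7 deliver 2→3: ·
e8 deliver 3→0: 0[back,v=2,-]
e9 deliver 0→3: ·
e10 crash(3): 3[✗back,v=2,-]
e11 recover(3): 3[back,v=2,-]
e12 crash(2): 2[✗prim,v=2,-]
e13 recover(2): 2[prim,v=2,-]
e14 crash(2): 2[✗prim,v=2,-]
e15 timeout(2): ·
e16 timeout(1): 1[back,v=2,-]
e17 propose(0,'s'): ·
e18 deliver 0→1: ·

-1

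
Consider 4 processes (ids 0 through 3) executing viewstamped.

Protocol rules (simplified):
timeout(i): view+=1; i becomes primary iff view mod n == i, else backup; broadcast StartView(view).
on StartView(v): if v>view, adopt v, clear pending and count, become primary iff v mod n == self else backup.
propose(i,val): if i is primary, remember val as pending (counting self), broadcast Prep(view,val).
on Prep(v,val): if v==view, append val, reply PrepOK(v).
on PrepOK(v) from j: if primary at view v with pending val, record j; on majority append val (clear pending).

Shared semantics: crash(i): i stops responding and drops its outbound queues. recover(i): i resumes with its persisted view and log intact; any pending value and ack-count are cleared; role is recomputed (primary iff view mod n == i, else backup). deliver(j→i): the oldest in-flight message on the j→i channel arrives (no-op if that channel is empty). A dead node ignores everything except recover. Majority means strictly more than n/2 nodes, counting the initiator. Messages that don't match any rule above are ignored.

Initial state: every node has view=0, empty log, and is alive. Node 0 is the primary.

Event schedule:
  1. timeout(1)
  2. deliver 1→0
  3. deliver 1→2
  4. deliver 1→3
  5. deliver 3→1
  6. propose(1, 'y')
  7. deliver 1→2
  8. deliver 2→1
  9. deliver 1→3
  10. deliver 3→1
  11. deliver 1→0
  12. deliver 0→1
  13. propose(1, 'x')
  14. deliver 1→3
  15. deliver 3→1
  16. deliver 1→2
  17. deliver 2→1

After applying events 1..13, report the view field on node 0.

[1] timeout(1) → N1(prim v1 [-])
[2] deliver 1→0 → N0(back v1 [-])
[3] deliver 1→2 → N2(back v1 [-])
[4] deliver 1→3 → N3(back v1 [-])
[5] deliver 3→1 → ∅
[6] propose(1,'y') → ∅
[7] deliver 1→2 → N2(back v1 [y])
[8] deliver 2→1 → ∅
[9] deliver 1→3 → N3(back v1 [y])
[10] deliver 3→1 → N1(prim v1 [y])
[11] deliver 1→0 → N0(back v1 [y])
[12] deliver 0→1 → ∅
[13] propose(1,'x') → ∅

1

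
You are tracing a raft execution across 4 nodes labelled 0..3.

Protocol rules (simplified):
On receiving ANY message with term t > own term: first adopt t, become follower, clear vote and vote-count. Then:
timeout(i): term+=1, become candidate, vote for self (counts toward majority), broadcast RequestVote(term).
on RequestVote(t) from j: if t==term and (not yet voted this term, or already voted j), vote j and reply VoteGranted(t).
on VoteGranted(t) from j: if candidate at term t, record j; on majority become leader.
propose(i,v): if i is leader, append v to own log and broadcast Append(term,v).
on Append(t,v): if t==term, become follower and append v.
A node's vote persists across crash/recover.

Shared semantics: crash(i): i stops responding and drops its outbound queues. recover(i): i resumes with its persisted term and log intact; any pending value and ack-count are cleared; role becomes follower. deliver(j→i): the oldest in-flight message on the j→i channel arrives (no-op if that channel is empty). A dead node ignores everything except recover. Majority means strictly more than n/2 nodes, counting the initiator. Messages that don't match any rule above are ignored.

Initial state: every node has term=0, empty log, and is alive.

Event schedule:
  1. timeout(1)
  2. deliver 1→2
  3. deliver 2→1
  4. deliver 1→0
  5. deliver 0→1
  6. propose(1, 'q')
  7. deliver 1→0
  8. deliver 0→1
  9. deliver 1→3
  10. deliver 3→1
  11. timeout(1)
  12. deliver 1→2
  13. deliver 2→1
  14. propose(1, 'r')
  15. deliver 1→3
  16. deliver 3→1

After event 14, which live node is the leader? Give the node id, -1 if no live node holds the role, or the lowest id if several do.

after 1 — timeout(1): n1:cand/t1/[-]
after 2 — deliver 1→2: n2:foll/t1/[-]
after 3 — deliver 2→1: ·
after 4 — deliver 1→0: n0:foll/t1/[-]
after 5 — deliver 0→1: n1:lead/t1/[-]
after 6 — propose(1,'q'): n1:lead/t1/[q]
after 7 — deliver 1→0: n0:foll/t1/[q]
after 8 — deliver 0→1: ·
after 9 — deliver 1→3: n3:foll/t1/[-]
after 10 — deliver 3→1: ·
after 11 — timeout(1): n1:cand/t2/[q]
after 12 — deliver 1→2: n2:foll/t1/[q]
after 13 — deliver 2→1: ·
after 14 — propose(1,'r'): ·

-1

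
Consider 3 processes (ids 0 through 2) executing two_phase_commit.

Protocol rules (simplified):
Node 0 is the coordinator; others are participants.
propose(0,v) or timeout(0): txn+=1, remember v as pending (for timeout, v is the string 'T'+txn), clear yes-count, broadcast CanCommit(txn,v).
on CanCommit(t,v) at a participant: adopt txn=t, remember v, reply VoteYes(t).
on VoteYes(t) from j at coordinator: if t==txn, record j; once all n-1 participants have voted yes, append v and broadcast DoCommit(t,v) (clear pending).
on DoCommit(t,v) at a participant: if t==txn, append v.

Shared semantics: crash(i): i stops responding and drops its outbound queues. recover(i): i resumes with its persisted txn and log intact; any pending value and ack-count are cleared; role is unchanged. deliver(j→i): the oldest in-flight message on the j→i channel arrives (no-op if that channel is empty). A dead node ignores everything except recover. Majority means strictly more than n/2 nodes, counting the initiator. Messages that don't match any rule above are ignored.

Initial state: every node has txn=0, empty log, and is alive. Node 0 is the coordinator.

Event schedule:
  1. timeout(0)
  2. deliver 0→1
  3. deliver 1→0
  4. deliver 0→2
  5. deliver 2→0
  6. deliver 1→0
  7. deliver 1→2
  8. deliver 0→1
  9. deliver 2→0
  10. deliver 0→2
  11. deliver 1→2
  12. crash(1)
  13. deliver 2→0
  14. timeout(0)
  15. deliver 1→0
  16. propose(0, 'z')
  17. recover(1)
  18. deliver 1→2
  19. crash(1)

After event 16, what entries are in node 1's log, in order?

T1

e1 timeout(0): 0[coor,t=1,-]
e2 deliver 0→1: 1[part,t=1,-]
e3 deliver 1→0: ·
e4 deliver 0→2: 2[part,t=1,-]
e5 deliver 2→0: 0[coor,t=1,T1]
e6 deliver 1→0: ·
e7 deliver 1→2: ·
e8 deliver 0→1: 1[part,t=1,T1]
e9 deliver 2→0: ·
e10 deliver 0→2: 2[part,t=1,T1]
e11 deliver 1→2: ·
e12 crash(1): 1[✗part,t=1,T1]
e13 deliver 2→0: ·
e14 timeout(0): 0[coor,t=2,T1]
e15 deliver 1→0: ·
e16 propose(0,'z'): 0[coor,t=3,T1]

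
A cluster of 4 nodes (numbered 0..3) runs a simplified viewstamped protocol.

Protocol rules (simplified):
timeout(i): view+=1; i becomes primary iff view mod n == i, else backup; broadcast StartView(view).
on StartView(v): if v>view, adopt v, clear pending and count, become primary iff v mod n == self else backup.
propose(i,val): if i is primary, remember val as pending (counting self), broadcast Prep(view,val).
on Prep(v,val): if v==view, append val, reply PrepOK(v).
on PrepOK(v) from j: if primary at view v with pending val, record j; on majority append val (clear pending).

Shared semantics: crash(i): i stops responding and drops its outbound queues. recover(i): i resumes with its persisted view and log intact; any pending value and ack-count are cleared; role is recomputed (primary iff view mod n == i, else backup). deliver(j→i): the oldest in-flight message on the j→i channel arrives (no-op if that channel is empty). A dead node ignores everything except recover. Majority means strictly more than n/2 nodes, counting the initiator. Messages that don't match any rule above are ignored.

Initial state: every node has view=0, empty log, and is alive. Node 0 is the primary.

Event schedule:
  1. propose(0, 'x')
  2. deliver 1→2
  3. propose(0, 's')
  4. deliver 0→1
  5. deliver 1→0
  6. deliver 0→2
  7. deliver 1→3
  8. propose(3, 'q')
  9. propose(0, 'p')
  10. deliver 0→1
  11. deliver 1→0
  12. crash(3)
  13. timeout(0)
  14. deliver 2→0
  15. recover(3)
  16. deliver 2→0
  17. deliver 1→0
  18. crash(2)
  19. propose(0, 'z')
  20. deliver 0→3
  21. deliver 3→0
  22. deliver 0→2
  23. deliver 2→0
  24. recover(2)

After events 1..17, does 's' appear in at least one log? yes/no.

[1] propose(0,'x') → ∅
[2] deliver 1→2 → ∅
[3] propose(0,'s') → ∅
[4] deliver 0→1 → N1(back v0 [x])
[5] deliver 1→0 → ∅
[6] deliver 0→2 → N2(back v0 [x])
[7] deliver 1→3 → ∅
[8] propose(3,'q') → ∅
[9] propose(0,'p') → ∅
[10] deliver 0→1 → N1(back v0 [x,s])
[11] deliver 1→0 → ∅
[12] crash(3) → N3(✗back v0 [-])
[13] timeout(0) → N0(back v1 [-])
[14] deliver 2→0 → ∅
[15] recover(3) → N3(back v0 [-])
[16] deliver 2→0 → ∅
[17] deliver 1→0 → ∅

yes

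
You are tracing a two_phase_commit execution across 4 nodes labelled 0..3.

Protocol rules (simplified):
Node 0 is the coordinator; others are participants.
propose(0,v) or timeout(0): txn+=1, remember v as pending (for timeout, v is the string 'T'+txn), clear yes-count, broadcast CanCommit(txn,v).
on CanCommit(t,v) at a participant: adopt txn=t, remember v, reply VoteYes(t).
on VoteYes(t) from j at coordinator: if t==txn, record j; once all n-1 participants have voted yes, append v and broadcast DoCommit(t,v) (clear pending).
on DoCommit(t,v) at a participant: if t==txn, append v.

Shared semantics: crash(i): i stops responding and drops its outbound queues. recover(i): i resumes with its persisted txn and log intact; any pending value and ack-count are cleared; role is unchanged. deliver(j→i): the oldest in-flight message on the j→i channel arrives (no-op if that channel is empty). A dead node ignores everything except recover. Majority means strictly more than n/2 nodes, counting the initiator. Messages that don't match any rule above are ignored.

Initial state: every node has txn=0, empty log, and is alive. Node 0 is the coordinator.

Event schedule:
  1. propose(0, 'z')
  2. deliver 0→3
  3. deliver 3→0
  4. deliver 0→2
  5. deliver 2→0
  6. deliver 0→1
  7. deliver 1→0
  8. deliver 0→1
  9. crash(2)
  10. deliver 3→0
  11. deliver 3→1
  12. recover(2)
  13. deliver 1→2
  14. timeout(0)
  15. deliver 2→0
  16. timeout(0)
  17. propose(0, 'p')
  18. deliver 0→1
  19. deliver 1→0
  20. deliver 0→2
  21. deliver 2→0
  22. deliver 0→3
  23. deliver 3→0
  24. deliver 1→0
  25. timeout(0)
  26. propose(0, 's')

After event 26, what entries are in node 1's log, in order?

1. propose(0,'z'):  <0:coor t1 ->
2. deliver 0→3:  <3:part t1 ->
3. deliver 3→0:  nop
4. deliver 0→2:  <2:part t1 ->
5. deliver 2→0:  nop
6. deliver 0→1:  <1:part t1 ->
7. deliver 1→0:  <0:coor t1 z>
8. deliver 0→1:  <1:part t1 z>
9. crash(2):  <2:✗part t1 ->
10. deliver 3→0:  nop
11. deliver 3→1:  nop
12. recover(2):  <2:part t1 ->
13. deliver 1→2:  nop
14. timeout(0):  <0:coor t2 z>
15. deliver 2→0:  nop
16. timeout(0):  <0:coor t3 z>
17. propose(0,'p'):  <0:coor t4 z>
18. deliver 0→1:  <1:part t2 z>
19. deliver 1→0:  nop
20. deliver 0→2:  <2:part t1 z>
21. deliver 2→0:  nop
22. deliver 0→3:  <3:part t1 z>
23. deliver 3→0:  nop
24. deliver 1→0:  nop
25. timeout(0):  <0:coor t5 z>
26. propose(0,'s'):  <0:coor t6 z>

z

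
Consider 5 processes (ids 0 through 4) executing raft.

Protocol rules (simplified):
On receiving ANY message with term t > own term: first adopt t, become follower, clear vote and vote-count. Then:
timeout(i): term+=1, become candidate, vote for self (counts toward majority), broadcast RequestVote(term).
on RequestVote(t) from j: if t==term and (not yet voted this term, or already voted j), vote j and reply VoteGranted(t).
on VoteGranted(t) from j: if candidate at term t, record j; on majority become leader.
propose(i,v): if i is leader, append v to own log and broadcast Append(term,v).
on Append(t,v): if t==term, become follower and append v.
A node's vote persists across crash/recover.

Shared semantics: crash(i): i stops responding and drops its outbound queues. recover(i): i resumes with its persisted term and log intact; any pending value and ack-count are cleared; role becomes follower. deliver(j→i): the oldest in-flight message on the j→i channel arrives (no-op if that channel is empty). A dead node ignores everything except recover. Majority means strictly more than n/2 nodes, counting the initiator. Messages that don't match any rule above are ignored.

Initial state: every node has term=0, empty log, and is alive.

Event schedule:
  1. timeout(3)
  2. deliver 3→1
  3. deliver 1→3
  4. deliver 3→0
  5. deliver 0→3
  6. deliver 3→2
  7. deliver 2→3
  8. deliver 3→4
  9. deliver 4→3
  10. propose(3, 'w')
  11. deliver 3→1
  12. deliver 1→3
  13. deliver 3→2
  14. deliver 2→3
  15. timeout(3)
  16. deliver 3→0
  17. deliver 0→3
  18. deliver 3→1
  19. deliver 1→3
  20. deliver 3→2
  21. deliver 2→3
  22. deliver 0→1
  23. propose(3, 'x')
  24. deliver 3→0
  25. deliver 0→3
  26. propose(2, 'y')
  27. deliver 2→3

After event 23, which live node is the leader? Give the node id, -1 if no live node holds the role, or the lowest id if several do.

step 1 timeout(3): 3={cand,t=1,log=-}
step 2 deliver 3→1: 1={foll,t=1,log=-}
step 3 deliver 1→3: —
step 4 deliver 3→0: 0={foll,t=1,log=-}
step 5 deliver 0→3: 3={lead,t=1,log=-}
step 6 deliver 3→2: 2={foll,t=1,log=-}
step 7 deliver 2→3: —
step 8 deliver 3→4: 4={foll,t=1,log=-}
step 9 deliver 4→3: —
step 10 propose(3,'w'): 3={lead,t=1,log=w}
step 11 deliver 3→1: 1={foll,t=1,log=w}
step 12 deliver 1→3: —
step 13 deliver 3→2: 2={foll,t=1,log=w}
step 14 deliver 2→3: —
step 15 timeout(3): 3={cand,t=2,log=w}
step 16 deliver 3→0: 0={foll,t=1,log=w}
step 17 deliver 0→3: —
step 18 deliver 3→1: 1={foll,t=2,log=w}
step 19 deliver 1→3: —
step 20 deliver 3→2: 2={foll,t=2,log=w}
step 21 deliver 2→3: 3={lead,t=2,log=w}
step 22 deliver 0→1: —
step 23 propose(3,'x'): 3={lead,t=2,log=w,x}

3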